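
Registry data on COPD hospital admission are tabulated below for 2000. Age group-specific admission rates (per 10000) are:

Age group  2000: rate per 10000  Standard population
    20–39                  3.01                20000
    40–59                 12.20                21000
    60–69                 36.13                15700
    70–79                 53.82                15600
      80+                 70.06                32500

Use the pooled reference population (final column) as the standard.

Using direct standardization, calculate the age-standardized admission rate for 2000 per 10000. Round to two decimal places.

Standard total = 104800; weights = 0.1908, 0.2004, 0.1498, 0.1489, 0.3101.
Standardized rate: 0.1908×3.01 + 0.2004×12.20 + 0.1498×36.13 + 0.1489×53.82 + 0.3101×70.06 = 38.1697 per 10000.

38.17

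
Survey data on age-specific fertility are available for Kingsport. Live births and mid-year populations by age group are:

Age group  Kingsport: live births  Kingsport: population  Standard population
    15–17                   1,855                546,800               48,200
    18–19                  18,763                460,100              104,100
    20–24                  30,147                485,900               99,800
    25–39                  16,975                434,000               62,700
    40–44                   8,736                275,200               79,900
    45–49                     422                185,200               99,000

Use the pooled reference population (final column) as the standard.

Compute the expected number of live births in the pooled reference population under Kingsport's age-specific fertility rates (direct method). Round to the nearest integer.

Age-specific rates per 1,000 for Kingsport: 3.392, 40.780, 62.044, 39.113, 31.744, 2.279.
Expected live births = Σ (standard pop × age-specific rate ÷ 1,000)
= 48,200×3.392/1,000 + 104,100×40.780/1,000 + 99,800×62.044/1,000 + 62,700×39.113/1,000 + 79,900×31.744/1,000 + 99,000×2.279/1,000
= 163.52 + 4245.23 + 6191.95 + 2452.38 + 2536.36 + 225.58 = 15815.02.

15815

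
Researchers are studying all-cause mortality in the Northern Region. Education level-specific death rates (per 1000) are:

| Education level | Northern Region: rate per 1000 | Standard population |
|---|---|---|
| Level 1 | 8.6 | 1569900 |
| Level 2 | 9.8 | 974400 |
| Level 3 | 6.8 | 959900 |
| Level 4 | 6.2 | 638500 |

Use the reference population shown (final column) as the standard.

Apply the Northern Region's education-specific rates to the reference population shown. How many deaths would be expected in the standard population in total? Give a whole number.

33536

Expected deaths = Σ (standard pop × education-specific rate ÷ 1000)
= 1569900×8.6/1000 + 974400×9.8/1000 + 959900×6.8/1000 + 638500×6.2/1000
= 13501.14 + 9549.12 + 6527.32 + 3958.70 = 33536.28.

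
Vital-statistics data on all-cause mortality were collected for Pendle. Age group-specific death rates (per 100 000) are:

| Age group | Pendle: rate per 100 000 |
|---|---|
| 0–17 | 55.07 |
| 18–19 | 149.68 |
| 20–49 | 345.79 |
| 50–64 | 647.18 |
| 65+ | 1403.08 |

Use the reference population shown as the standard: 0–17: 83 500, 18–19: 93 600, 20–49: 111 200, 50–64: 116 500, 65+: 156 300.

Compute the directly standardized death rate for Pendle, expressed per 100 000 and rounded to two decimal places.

626.91

Standard total = 561 100; weights = 0.1488, 0.1668, 0.1982, 0.2076, 0.2786.
Standardized rate: 0.1488×55.07 + 0.1668×149.68 + 0.1982×345.79 + 0.2076×647.18 + 0.2786×1403.08 = 626.9081 per 100 000.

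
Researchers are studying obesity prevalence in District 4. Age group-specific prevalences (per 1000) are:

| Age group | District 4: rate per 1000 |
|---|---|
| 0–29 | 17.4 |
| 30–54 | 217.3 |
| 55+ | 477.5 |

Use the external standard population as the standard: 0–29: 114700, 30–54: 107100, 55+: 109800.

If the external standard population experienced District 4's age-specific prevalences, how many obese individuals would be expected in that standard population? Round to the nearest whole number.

77698

Expected obese individuals = Σ (standard pop × age-specific rate ÷ 1000)
= 114700×17.4/1000 + 107100×217.3/1000 + 109800×477.5/1000
= 1995.78 + 23272.83 + 52429.50 = 77698.11.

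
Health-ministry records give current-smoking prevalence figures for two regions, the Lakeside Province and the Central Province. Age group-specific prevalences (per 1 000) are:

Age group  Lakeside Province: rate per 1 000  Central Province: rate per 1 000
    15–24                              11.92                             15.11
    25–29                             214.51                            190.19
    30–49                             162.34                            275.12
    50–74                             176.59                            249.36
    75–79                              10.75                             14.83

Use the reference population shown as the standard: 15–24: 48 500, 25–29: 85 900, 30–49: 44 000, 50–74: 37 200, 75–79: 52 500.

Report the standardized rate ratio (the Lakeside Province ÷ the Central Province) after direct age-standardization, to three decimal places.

0.848

Standard total = 268 100; weights = 0.1809, 0.3204, 0.1641, 0.1388, 0.1958.
The Lakeside Province: 0.1809×11.92 + 0.3204×214.51 + 0.1641×162.34 + 0.1388×176.59 + 0.1958×10.75 = 124.1366 per 1 000.
The Central Province: 0.1809×15.11 + 0.3204×190.19 + 0.1641×275.12 + 0.1388×249.36 + 0.1958×14.83 = 146.3268 per 1 000.
Ratio = 124.1366 ÷ 146.3268 = 0.84835.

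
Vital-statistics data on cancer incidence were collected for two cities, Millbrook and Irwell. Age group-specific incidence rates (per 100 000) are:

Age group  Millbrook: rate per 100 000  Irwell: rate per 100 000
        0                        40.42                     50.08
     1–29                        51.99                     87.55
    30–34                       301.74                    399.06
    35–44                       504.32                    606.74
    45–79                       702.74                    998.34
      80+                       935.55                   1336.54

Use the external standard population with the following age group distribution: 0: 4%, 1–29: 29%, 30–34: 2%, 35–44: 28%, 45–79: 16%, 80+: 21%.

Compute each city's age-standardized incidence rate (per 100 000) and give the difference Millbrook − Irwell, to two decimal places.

-172.83

Standard weights: 0.04, 0.29, 0.02, 0.28, 0.16, 0.21.
Millbrook: 0.0400×40.42 + 0.2900×51.99 + 0.0200×301.74 + 0.2800×504.32 + 0.1600×702.74 + 0.2100×935.55 = 472.8422 per 100 000.
Irwell: 0.0400×50.08 + 0.2900×87.55 + 0.0200×399.06 + 0.2800×606.74 + 0.1600×998.34 + 0.2100×1336.54 = 645.6689 per 100 000.
Difference = 472.8422 − 645.6689 = -172.8267.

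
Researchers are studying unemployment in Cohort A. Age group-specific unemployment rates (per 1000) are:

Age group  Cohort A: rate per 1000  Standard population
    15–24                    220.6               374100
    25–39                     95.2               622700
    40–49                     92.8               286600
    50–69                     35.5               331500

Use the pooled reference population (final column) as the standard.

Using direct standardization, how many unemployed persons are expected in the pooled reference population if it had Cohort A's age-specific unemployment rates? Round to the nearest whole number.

Expected unemployed persons = Σ (standard pop × age-specific rate ÷ 1000)
= 374100×220.6/1000 + 622700×95.2/1000 + 286600×92.8/1000 + 331500×35.5/1000
= 82526.46 + 59281.04 + 26596.48 + 11768.25 = 180172.23.

180172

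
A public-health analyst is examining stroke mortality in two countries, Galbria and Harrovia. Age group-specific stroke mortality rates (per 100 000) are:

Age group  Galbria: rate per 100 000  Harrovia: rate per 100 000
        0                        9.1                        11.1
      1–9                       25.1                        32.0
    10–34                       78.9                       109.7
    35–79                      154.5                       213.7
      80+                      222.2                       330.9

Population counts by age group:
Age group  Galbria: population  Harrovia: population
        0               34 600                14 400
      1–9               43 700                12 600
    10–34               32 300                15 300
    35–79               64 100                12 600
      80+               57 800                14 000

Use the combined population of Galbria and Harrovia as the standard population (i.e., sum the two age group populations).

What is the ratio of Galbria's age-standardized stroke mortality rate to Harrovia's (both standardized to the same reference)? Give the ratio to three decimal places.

Combined standard total = 301 400; weights = 0.1626, 0.1868, 0.1579, 0.2545, 0.2382.
Galbria: 0.1626×9.1 + 0.1868×25.1 + 0.1579×78.9 + 0.2545×154.5 + 0.2382×222.2 = 110.8785 per 100 000.
Harrovia: 0.1626×11.1 + 0.1868×32.0 + 0.1579×109.7 + 0.2545×213.7 + 0.2382×330.9 = 158.3166 per 100 000.
Ratio = 110.8785 ÷ 158.3166 = 0.70036.

0.700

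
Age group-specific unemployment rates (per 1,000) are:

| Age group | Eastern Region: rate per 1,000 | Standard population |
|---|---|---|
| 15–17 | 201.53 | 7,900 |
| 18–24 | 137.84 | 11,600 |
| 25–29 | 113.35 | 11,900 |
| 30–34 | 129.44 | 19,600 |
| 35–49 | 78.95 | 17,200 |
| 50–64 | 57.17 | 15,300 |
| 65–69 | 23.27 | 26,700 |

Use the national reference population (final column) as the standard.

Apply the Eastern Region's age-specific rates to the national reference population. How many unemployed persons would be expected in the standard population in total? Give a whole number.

9931

Expected unemployed persons = Σ (standard pop × age-specific rate ÷ 1,000)
= 7,900×201.53/1,000 + 11,600×137.84/1,000 + 11,900×113.35/1,000 + 19,600×129.44/1,000 + 17,200×78.95/1,000 + 15,300×57.17/1,000 + 26,700×23.27/1,000
= 1592.09 + 1598.94 + 1348.87 + 2537.02 + 1357.94 + 874.70 + 621.31 = 9930.87.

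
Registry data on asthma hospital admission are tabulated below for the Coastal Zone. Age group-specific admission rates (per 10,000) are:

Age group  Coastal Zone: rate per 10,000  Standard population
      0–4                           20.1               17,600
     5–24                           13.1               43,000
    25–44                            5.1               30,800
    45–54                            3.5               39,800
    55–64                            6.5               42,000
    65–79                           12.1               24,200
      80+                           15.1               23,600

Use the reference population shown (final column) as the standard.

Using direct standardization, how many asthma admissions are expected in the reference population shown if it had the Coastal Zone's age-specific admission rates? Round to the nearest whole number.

Expected asthma admissions = Σ (standard pop × age-specific rate ÷ 10,000)
= 17,600×20.1/10,000 + 43,000×13.1/10,000 + 30,800×5.1/10,000 + 39,800×3.5/10,000 + 42,000×6.5/10,000 + 24,200×12.1/10,000 + 23,600×15.1/10,000
= 35.38 + 56.33 + 15.71 + 13.93 + 27.30 + 29.28 + 35.64 = 213.56.

214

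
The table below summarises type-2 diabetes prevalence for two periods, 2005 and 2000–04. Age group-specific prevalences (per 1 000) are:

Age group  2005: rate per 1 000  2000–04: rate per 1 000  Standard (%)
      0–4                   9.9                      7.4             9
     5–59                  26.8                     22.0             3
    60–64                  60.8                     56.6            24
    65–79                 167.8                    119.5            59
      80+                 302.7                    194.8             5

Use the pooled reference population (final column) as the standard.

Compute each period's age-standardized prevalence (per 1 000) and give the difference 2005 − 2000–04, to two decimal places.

Standard weights: 0.09, 0.03, 0.24, 0.59, 0.05.
2005: 0.0900×9.9 + 0.0300×26.8 + 0.2400×60.8 + 0.5900×167.8 + 0.0500×302.7 = 130.4240 per 1 000.
2000–04: 0.0900×7.4 + 0.0300×22.0 + 0.2400×56.6 + 0.5900×119.5 + 0.0500×194.8 = 95.1550 per 1 000.
Difference = 130.4240 − 95.1550 = 35.2690.

35.27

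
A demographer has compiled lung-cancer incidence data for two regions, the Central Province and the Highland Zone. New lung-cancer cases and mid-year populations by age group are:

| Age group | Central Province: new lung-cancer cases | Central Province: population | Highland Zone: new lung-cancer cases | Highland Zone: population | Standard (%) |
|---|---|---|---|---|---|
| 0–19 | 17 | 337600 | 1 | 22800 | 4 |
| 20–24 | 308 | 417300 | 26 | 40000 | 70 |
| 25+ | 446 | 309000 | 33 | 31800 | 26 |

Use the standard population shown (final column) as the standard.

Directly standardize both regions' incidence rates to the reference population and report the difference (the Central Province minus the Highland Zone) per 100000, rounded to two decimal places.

16.74

Age-specific rates per 100000 for the Central Province: 5.04, 73.81, 144.34.
For the Highland Zone: 4.39, 65.00, 103.77.
Standard weights: 0.04, 0.70, 0.26.
The Central Province: 0.0400×5.04 + 0.7000×73.81 + 0.2600×144.34 = 89.3944 per 100000.
The Highland Zone: 0.0400×4.39 + 0.7000×65.00 + 0.2600×103.77 = 72.6566 per 100000.
Difference = 89.3944 − 72.6566 = 16.7378.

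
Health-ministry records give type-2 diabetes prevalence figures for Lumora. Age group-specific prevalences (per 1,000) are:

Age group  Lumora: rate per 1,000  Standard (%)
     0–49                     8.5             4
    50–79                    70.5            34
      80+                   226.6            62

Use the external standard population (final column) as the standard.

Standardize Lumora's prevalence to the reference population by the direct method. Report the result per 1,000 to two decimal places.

164.80

Standard weights: 0.04, 0.34, 0.62.
Standardized rate: 0.0400×8.5 + 0.3400×70.5 + 0.6200×226.6 = 164.8020 per 1,000.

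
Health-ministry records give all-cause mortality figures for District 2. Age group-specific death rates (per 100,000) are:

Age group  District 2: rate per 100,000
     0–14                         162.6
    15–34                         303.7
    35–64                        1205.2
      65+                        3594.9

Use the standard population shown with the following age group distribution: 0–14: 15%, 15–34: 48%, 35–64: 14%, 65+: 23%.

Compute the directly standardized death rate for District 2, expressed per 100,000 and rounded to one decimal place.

Standard weights: 0.15, 0.48, 0.14, 0.23.
Standardized rate: 0.1500×162.6 + 0.4800×303.7 + 0.1400×1205.2 + 0.2300×3594.9 = 1165.7210 per 100,000.

1165.7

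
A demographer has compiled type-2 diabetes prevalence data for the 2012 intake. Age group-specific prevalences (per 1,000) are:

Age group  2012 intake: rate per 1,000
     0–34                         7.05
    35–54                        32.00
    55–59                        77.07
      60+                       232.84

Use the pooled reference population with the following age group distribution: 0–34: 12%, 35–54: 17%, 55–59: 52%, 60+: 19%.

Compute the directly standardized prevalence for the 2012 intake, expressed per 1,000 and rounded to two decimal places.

Standard weights: 0.12, 0.17, 0.52, 0.19.
Standardized rate: 0.1200×7.05 + 0.1700×32.00 + 0.5200×77.07 + 0.1900×232.84 = 90.6020 per 1,000.

90.60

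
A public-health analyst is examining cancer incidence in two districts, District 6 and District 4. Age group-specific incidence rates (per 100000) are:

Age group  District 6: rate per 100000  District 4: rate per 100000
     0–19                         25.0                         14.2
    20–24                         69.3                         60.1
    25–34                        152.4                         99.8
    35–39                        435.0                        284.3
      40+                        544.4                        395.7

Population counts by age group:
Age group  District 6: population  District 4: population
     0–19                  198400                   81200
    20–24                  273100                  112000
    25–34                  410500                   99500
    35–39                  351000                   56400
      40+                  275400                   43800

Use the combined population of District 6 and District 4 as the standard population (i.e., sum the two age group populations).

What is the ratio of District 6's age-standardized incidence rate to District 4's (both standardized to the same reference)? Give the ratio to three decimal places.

1.444

Combined standard total = 1901300; weights = 0.1471, 0.2025, 0.2682, 0.2143, 0.1679.
District 6: 0.1471×25.0 + 0.2025×69.3 + 0.2682×152.4 + 0.2143×435.0 + 0.1679×544.4 = 243.1983 per 100000.
District 4: 0.1471×14.2 + 0.2025×60.1 + 0.2682×99.8 + 0.2143×284.3 + 0.1679×395.7 = 168.3817 per 100000.
Ratio = 243.1983 ÷ 168.3817 = 1.44433.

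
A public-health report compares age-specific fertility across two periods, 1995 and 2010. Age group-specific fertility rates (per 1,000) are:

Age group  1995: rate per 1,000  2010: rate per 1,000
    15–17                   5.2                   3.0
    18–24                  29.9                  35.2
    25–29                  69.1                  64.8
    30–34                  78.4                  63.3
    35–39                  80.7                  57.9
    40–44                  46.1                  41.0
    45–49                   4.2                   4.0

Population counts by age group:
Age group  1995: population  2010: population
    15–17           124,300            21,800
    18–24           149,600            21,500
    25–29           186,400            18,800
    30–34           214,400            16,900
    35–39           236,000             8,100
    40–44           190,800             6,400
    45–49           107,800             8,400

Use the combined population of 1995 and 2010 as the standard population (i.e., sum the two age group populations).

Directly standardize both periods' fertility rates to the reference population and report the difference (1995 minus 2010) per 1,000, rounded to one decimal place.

Combined standard total = 1,311,200; weights = 0.1114, 0.1305, 0.1565, 0.1764, 0.1862, 0.1504, 0.0886.
1995: 0.1114×5.2 + 0.1305×29.9 + 0.1565×69.1 + 0.1764×78.4 + 0.1862×80.7 + 0.1504×46.1 + 0.0886×4.2 = 51.4541 per 1,000.
2010: 0.1114×3.0 + 0.1305×35.2 + 0.1565×64.8 + 0.1764×63.3 + 0.1862×57.9 + 0.1504×41.0 + 0.0886×4.0 = 43.5347 per 1,000.
Difference = 51.4541 − 43.5347 = 7.9195.

7.9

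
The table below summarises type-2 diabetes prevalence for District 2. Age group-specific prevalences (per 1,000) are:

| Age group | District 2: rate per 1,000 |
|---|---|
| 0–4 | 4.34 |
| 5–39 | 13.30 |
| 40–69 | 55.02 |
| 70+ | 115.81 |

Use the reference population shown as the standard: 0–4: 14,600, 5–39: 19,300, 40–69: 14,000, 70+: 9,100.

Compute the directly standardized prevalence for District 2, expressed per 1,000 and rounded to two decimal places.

Standard total = 57,000; weights = 0.2561, 0.3386, 0.2456, 0.1596.
Standardized rate: 0.2561×4.34 + 0.3386×13.30 + 0.2456×55.02 + 0.1596×115.81 = 37.6176 per 1,000.

37.62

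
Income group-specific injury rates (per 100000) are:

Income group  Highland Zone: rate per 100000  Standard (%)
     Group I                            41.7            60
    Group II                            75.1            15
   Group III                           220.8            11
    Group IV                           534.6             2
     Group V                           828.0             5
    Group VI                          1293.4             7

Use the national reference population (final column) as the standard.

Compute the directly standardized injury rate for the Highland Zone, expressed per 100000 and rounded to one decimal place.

203.2

Standard weights: 0.60, 0.15, 0.11, 0.02, 0.05, 0.07.
Standardized rate: 0.6000×41.7 + 0.1500×75.1 + 0.1100×220.8 + 0.0200×534.6 + 0.0500×828.0 + 0.0700×1293.4 = 203.2030 per 100000.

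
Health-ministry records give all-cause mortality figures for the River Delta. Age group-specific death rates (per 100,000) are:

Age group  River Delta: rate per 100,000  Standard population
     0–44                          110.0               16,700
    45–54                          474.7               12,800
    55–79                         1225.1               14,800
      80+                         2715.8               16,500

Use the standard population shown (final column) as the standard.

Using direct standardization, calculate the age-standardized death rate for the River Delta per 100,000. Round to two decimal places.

1165.38

Standard total = 60,800; weights = 0.2747, 0.2105, 0.2434, 0.2714.
Standardized rate: 0.2747×110.0 + 0.2105×474.7 + 0.2434×1225.1 + 0.2714×2715.8 = 1165.3839 per 100,000.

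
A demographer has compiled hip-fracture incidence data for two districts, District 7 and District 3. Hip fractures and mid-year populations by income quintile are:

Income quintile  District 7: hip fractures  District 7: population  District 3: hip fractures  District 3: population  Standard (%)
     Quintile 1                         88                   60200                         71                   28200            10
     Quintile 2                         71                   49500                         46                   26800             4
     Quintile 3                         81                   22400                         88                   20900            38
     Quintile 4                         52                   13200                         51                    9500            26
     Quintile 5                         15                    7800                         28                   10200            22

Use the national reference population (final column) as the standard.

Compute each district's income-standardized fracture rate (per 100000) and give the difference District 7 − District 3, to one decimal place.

-89.5

Income-specific rates per 100000 for District 7: 146.18, 143.43, 361.61, 393.94, 192.31.
For District 3: 251.77, 171.64, 421.05, 536.84, 274.51.
Standard weights: 0.10, 0.04, 0.38, 0.26, 0.22.
District 7: 0.1000×146.18 + 0.0400×143.43 + 0.3800×361.61 + 0.2600×393.94 + 0.2200×192.31 = 302.4980 per 100000.
District 3: 0.1000×251.77 + 0.0400×171.64 + 0.3800×421.05 + 0.2600×536.84 + 0.2200×274.51 = 392.0141 per 100000.
Difference = 302.4980 − 392.0141 = -89.5161.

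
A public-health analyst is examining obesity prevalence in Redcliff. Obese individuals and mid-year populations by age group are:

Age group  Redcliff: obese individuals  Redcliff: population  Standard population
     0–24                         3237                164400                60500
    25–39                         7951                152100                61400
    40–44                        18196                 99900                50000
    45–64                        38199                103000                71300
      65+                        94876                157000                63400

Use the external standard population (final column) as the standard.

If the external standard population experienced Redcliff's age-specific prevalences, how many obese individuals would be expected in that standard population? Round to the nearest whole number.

78264

Age-specific rates per 1000 for Redcliff: 19.690, 52.275, 182.142, 370.864, 604.306.
Expected obese individuals = Σ (standard pop × age-specific rate ÷ 1000)
= 60500×19.690/1000 + 61400×52.275/1000 + 50000×182.142/1000 + 71300×370.864/1000 + 63400×604.306/1000
= 1191.23 + 3209.67 + 9107.11 + 26442.61 + 38312.98 = 78263.60.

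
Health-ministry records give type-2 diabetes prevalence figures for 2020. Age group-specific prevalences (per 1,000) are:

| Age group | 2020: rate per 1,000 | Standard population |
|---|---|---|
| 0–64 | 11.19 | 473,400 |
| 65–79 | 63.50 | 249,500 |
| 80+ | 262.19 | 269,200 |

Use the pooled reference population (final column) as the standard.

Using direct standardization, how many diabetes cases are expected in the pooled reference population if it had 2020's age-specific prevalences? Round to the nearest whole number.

91722

Expected diabetes cases = Σ (standard pop × age-specific rate ÷ 1,000)
= 473,400×11.19/1,000 + 249,500×63.50/1,000 + 269,200×262.19/1,000
= 5297.35 + 15843.25 + 70581.55 = 91722.14.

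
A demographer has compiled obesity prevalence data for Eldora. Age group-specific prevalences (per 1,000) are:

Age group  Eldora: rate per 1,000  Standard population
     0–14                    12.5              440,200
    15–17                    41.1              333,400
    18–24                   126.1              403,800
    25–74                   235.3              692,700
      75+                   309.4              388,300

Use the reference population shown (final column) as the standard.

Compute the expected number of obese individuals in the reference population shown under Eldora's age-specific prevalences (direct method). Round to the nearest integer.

Expected obese individuals = Σ (standard pop × age-specific rate ÷ 1,000)
= 440,200×12.5/1,000 + 333,400×41.1/1,000 + 403,800×126.1/1,000 + 692,700×235.3/1,000 + 388,300×309.4/1,000
= 5502.50 + 13702.74 + 50919.18 + 162992.31 + 120140.02 = 353256.75.

353257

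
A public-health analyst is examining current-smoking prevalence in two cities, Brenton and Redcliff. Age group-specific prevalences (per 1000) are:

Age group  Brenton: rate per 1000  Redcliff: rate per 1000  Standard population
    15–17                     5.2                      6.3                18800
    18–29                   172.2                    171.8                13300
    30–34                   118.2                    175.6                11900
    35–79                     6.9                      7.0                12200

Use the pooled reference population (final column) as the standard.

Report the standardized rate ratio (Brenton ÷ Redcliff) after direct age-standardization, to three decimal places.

Standard total = 56200; weights = 0.3345, 0.2367, 0.2117, 0.2171.
Brenton: 0.3345×5.2 + 0.2367×172.2 + 0.2117×118.2 + 0.2171×6.9 = 69.0174 per 1000.
Redcliff: 0.3345×6.3 + 0.2367×171.8 + 0.2117×175.6 + 0.2171×7.0 = 81.4665 per 1000.
Ratio = 69.0174 ÷ 81.4665 = 0.84719.

0.847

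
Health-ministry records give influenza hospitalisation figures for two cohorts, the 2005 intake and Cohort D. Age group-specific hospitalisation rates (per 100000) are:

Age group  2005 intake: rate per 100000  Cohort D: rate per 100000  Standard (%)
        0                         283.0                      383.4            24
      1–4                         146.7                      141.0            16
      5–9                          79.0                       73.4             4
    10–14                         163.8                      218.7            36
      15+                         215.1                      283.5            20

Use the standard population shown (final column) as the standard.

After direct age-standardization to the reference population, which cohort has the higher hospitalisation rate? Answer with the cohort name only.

Standard weights: 0.24, 0.16, 0.04, 0.36, 0.20.
The 2005 intake: 0.2400×283.0 + 0.1600×146.7 + 0.0400×79.0 + 0.3600×163.8 + 0.2000×215.1 = 196.5400 per 100000.
Cohort D: 0.2400×383.4 + 0.1600×141.0 + 0.0400×73.4 + 0.3600×218.7 + 0.2000×283.5 = 252.9440 per 100000.

Cohort D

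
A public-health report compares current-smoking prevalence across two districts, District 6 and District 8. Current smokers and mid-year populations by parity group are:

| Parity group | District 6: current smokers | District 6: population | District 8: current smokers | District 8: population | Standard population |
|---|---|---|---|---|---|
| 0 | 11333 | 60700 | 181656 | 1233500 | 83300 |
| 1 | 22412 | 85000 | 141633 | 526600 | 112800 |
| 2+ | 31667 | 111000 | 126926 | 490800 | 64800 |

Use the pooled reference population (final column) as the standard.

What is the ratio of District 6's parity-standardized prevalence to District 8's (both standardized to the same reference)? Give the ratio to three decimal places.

1.074

Parity-specific rates per 1000 for District 6: 186.705, 263.671, 285.288.
For District 8: 147.269, 268.957, 258.610.
Standard total = 260900; weights = 0.3193, 0.4323, 0.2484.
District 6: 0.3193×186.705 + 0.4323×263.671 + 0.2484×285.288 = 244.4663 per 1000.
District 8: 0.3193×147.269 + 0.4323×268.957 + 0.2484×258.610 = 227.5349 per 1000.
Ratio = 244.4663 ÷ 227.5349 = 1.07441.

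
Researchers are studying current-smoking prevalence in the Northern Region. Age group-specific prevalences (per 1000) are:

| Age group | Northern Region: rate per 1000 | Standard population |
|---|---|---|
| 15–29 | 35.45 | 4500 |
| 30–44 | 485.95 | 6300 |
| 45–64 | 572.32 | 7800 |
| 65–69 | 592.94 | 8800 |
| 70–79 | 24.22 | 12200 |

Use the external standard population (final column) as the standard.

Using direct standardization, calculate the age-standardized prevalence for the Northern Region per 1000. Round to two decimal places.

Standard total = 39600; weights = 0.1136, 0.1591, 0.1970, 0.2222, 0.3081.
Standardized rate: 0.1136×35.45 + 0.1591×485.95 + 0.1970×572.32 + 0.2222×592.94 + 0.3081×24.22 = 333.2945 per 1000.

333.29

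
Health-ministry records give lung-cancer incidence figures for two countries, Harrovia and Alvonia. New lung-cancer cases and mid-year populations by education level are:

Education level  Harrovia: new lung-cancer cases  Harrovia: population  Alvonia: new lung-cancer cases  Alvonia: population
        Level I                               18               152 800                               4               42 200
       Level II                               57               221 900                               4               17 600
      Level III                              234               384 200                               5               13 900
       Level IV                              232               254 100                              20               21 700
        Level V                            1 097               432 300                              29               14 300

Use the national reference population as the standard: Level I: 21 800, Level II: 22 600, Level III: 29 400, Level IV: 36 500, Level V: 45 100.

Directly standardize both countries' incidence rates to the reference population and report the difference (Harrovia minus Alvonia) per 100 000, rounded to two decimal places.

Education-specific rates per 100 000 for Harrovia: 11.78, 25.69, 60.91, 91.30, 253.76.
For Alvonia: 9.48, 22.73, 35.97, 92.17, 202.80.
Standard total = 155 400; weights = 0.1403, 0.1454, 0.1892, 0.2349, 0.2902.
Harrovia: 0.1403×11.78 + 0.1454×25.69 + 0.1892×60.91 + 0.2349×91.30 + 0.2902×253.76 = 112.0016 per 100 000.
Alvonia: 0.1403×9.48 + 0.1454×22.73 + 0.1892×35.97 + 0.2349×92.17 + 0.2902×202.80 = 91.9436 per 100 000.
Difference = 112.0016 − 91.9436 = 20.0580.

20.06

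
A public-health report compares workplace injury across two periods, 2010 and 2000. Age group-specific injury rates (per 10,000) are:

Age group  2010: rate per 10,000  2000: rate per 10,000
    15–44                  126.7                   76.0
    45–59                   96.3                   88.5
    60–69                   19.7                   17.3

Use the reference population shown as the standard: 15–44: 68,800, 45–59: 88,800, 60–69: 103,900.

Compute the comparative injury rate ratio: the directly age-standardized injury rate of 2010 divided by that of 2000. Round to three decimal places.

1.298

Standard total = 261,500; weights = 0.2631, 0.3396, 0.3973.
2010: 0.2631×126.7 + 0.3396×96.3 + 0.3973×19.7 = 73.8632 per 10,000.
2000: 0.2631×76.0 + 0.3396×88.5 + 0.3973×17.3 = 56.9219 per 10,000.
Ratio = 73.8632 ÷ 56.9219 = 1.29762.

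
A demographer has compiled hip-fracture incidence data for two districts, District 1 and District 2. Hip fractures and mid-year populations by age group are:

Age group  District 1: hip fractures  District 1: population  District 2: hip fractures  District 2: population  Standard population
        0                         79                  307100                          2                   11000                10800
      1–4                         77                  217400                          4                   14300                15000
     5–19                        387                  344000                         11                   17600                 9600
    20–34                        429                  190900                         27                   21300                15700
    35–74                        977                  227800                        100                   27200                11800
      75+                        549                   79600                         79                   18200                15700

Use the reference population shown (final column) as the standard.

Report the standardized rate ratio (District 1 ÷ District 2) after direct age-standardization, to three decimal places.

1.484

Age-specific rates per 100000 for District 1: 25.72, 35.42, 112.50, 224.72, 428.88, 689.70.
For District 2: 18.18, 27.97, 62.50, 126.76, 367.65, 434.07.
Standard total = 78600; weights = 0.1374, 0.1908, 0.1221, 0.1997, 0.1501, 0.1997.
District 1: 0.1374×25.72 + 0.1908×35.42 + 0.1221×112.50 + 0.1997×224.72 + 0.1501×428.88 + 0.1997×689.70 = 271.0737 per 100000.
District 2: 0.1374×18.18 + 0.1908×27.97 + 0.1221×62.50 + 0.1997×126.76 + 0.1501×367.65 + 0.1997×434.07 = 182.6865 per 100000.
Ratio = 271.0737 ÷ 182.6865 = 1.48382.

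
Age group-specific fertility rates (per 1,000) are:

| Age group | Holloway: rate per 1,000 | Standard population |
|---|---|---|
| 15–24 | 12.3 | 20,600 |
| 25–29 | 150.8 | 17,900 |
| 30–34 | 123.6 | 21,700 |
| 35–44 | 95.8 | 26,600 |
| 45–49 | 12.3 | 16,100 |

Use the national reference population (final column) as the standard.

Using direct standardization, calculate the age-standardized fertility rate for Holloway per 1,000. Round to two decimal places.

81.45

Standard total = 102,900; weights = 0.2002, 0.1740, 0.2109, 0.2585, 0.1565.
Standardized rate: 0.2002×12.3 + 0.1740×150.8 + 0.2109×123.6 + 0.2585×95.8 + 0.1565×12.3 = 81.4493 per 1,000.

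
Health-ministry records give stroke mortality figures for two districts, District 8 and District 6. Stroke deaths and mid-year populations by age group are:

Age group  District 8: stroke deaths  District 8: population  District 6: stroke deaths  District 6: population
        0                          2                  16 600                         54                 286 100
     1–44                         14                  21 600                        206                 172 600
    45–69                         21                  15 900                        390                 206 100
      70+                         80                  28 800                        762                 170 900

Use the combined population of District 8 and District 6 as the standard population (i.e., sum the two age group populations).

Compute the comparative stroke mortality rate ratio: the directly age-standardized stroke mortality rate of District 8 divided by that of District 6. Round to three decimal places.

Age-specific rates per 100 000 for District 8: 12.05, 64.81, 132.08, 277.78.
For District 6: 18.87, 119.35, 189.23, 445.87.
Combined standard total = 918 600; weights = 0.3295, 0.2114, 0.2417, 0.2174.
District 8: 0.3295×12.05 + 0.2114×64.81 + 0.2417×132.08 + 0.2174×277.78 = 109.9793 per 100 000.
District 6: 0.3295×18.87 + 0.2114×119.35 + 0.2417×189.23 + 0.2174×445.87 = 174.1141 per 100 000.
Ratio = 109.9793 ÷ 174.1141 = 0.63165.

0.632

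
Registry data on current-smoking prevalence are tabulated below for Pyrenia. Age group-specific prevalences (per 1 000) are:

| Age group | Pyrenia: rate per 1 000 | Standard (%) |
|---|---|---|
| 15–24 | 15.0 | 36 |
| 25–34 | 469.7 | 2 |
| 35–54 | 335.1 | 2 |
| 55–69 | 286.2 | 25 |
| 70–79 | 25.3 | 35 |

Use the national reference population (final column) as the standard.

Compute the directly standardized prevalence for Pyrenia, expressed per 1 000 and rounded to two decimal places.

101.90

Standard weights: 0.36, 0.02, 0.02, 0.25, 0.35.
Standardized rate: 0.3600×15.0 + 0.0200×469.7 + 0.0200×335.1 + 0.2500×286.2 + 0.3500×25.3 = 101.9010 per 1 000.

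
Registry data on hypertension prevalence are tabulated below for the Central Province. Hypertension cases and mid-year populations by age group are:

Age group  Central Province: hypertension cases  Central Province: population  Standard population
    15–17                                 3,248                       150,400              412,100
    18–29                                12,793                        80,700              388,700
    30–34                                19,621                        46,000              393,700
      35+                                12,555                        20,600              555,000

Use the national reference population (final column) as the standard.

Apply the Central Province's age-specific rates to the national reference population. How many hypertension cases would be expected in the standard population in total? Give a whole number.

Age-specific rates per 1,000 for the Central Province: 21.596, 158.525, 426.543, 609.466.
Expected hypertension cases = Σ (standard pop × age-specific rate ÷ 1,000)
= 412,100×21.596/1,000 + 388,700×158.525/1,000 + 393,700×426.543/1,000 + 555,000×609.466/1,000
= 8899.61 + 61618.82 + 167930.17 + 338253.64 = 576702.24.

576702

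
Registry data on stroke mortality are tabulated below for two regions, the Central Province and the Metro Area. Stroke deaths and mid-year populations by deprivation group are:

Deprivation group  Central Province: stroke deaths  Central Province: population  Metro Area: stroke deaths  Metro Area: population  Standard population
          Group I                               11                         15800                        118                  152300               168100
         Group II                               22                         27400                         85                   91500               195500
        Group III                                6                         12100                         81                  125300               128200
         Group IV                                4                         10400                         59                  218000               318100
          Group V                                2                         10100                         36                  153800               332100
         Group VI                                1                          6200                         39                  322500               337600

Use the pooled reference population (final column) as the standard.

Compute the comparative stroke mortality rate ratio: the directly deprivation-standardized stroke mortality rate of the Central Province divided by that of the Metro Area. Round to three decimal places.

Deprivation-specific rates per 100000 for the Central Province: 69.62, 80.29, 49.59, 38.46, 19.80, 16.13.
For the Metro Area: 77.48, 92.90, 64.64, 27.06, 23.41, 12.09.
Standard total = 1479600; weights = 0.1136, 0.1321, 0.0866, 0.2150, 0.2245, 0.2282.
The Central Province: 0.1136×69.62 + 0.1321×80.29 + 0.0866×49.59 + 0.2150×38.46 + 0.2245×19.80 + 0.2282×16.13 = 39.2088 per 100000.
The Metro Area: 0.1136×77.48 + 0.1321×92.90 + 0.0866×64.64 + 0.2150×27.06 + 0.2245×23.41 + 0.2282×12.09 = 40.5096 per 100000.
Ratio = 39.2088 ÷ 40.5096 = 0.96789.

0.968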